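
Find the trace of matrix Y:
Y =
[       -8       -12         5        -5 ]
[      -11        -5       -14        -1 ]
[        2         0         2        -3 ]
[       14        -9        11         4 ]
tr(Y) = -8 - 5 + 2 + 4 = -7

The trace of a square matrix is the sum of its diagonal entries.
Diagonal entries of Y: Y[0][0] = -8, Y[1][1] = -5, Y[2][2] = 2, Y[3][3] = 4.
tr(Y) = -8 - 5 + 2 + 4 = -7.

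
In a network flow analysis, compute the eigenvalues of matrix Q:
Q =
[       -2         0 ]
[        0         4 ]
λ = -2, 4

Solve det(Q - λI) = 0. For a 2×2 matrix the characteristic equation is λ² - (trace)λ + det = 0.
trace(Q) = a + d = -2 + 4 = 2.
det(Q) = a*d - b*c = (-2)*(4) - (0)*(0) = -8 - 0 = -8.
Characteristic equation: λ² - (2)λ + (-8) = 0.
Discriminant = (2)² - 4*(-8) = 4 + 32 = 36.
λ = (2 ± √36) / 2 = (2 ± 6) / 2 = -2, 4.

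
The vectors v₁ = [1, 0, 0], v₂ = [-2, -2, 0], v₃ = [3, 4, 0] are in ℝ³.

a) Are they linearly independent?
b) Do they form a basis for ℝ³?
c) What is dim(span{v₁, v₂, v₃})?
Not independent, not a basis, dim(span) = 2

Check whether v₃ can be written as a linear combination of v₁ and v₂.
v₃ = (-1)·v₁ + (-2)·v₂ = [3, 4, 0], so the three vectors are linearly dependent.
Thus they do not form a basis for ℝ³, and dim(span{v₁, v₂, v₃}) = 2 (spanned by v₁ and v₂).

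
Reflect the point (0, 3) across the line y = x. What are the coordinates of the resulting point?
(3, 0)

Reflection across line y = x: (0, 3) → (3, 0)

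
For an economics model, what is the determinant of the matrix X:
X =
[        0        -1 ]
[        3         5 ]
det(X) = 3

For a 2×2 matrix [[a, b], [c, d]], det = a*d - b*c.
det(X) = (0)*(5) - (-1)*(3) = 0 + 3 = 3.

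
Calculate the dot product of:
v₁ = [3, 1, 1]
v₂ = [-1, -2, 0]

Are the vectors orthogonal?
-5, No

The dot product is the sum of products of corresponding components.
v₁·v₂ = (3)*(-1) + (1)*(-2) + (1)*(0) = -3 - 2 + 0 = -5.
Two vectors are orthogonal iff their dot product is 0; here the dot product is -5, so the vectors are not orthogonal.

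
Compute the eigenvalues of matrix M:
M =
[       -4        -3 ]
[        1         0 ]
λ = -3, -1

Solve det(M - λI) = 0. For a 2×2 matrix the characteristic equation is λ² - (trace)λ + det = 0.
trace(M) = a + d = -4 + 0 = -4.
det(M) = a*d - b*c = (-4)*(0) - (-3)*(1) = 0 + 3 = 3.
Characteristic equation: λ² - (-4)λ + (3) = 0.
Discriminant = (-4)² - 4*(3) = 16 - 12 = 4.
λ = (-4 ± √4) / 2 = (-4 ± 2) / 2 = -3, -1.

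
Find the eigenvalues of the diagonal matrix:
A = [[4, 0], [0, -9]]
λ₁ = 4, λ₂ = -9

The characteristic polynomial of A is det(A - λI) = (4 - λ)(-9 - λ) = 0.
The roots are λ = 4 and λ = -9, so the eigenvalues are the diagonal entries.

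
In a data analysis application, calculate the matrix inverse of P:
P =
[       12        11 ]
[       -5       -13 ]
det(P) = -101
P⁻¹ =
[   13/101    11/101 ]
[   -5/101   -12/101 ]

For a 2×2 matrix P = [[a, b], [c, d]] with det(P) ≠ 0, P⁻¹ = (1/det(P)) * [[d, -b], [-c, a]].
det(P) = (12)*(-13) - (11)*(-5) = -156 + 55 = -101.
P⁻¹ = (1/-101) * [[-13, -11], [5, 12]].
Dividing each entry by -101 and reducing:
P⁻¹ =
[   13/101    11/101 ]
[   -5/101   -12/101 ]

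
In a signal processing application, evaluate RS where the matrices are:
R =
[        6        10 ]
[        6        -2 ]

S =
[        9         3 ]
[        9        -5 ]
RS =
[      144       -32 ]
[       36        28 ]

Matrix multiplication: (RS)[i][j] = sum over k of R[i][k] * S[k][j].
  (RS)[0][0] = (6)*(9) + (10)*(9) = 144
  (RS)[0][1] = (6)*(3) + (10)*(-5) = -32
  (RS)[1][0] = (6)*(9) + (-2)*(9) = 36
  (RS)[1][1] = (6)*(3) + (-2)*(-5) = 28
RS =
[      144       -32 ]
[       36        28 ]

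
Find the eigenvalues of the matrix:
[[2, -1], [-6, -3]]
λ = -4 and λ = 3

Characteristic equation: det(A - λI) = 0
λ² - (trace)λ + (det) = 0
λ² - (-1)λ + (-12) = 0
λ² + 1λ - 12 = 0
Solving: λ = -4, 3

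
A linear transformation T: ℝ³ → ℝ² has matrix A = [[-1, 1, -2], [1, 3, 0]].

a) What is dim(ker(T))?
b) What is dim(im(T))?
dim(ker) = 1, dim(im) = 2

The two rows are not scalar multiples of one another (no single k satisfies row 2 = k × row 1), so they are linearly independent.
Thus rank(A) = 2.
dim(im(T)) = rank(A) = 2.
By the rank-nullity theorem applied to T: ℝ³ → ℝ², rank(A) + nullity(A) = 3 (the domain dimension), so dim(ker(T)) = 3 - 2 = 1.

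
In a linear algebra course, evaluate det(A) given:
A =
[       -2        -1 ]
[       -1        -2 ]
det(A) = 3

For a 2×2 matrix [[a, b], [c, d]], det = a*d - b*c.
det(A) = (-2)*(-2) - (-1)*(-1) = 4 - 1 = 3.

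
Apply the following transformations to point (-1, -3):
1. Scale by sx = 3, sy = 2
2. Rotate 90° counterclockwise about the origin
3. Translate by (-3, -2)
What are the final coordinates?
(3, -5)

Step 1: Scale → (-3, -6)
Step 2: Rotate 90° → (6, -3)
Step 3: Translate → (3, -5)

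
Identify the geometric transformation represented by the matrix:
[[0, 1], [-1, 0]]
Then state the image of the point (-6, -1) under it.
rotation by 90° clockwise (i.e., 270° counterclockwise); image of (-6, -1) is (-1, 6)

This matches the form [[cos θ, -sin θ], [sin θ, cos θ]] of a rotation matrix; reading off cos θ and sin θ gives the angle.
The matrix [[0, 1], [-1, 0]] represents: rotation by 90° clockwise (i.e., 270° counterclockwise).
Applying it to (-6, -1): [0·-6 + 1·-1, -1·-6 + 0·-1] = (-1, 6).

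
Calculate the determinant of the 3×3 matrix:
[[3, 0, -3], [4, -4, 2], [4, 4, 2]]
-144

Expansion along first row:
det = 3·det([[-4,2],[4,2]]) - 0·det([[4,2],[4,2]]) + -3·det([[4,-4],[4,4]])
    = 3·(-4·2 - 2·4) - 0·(4·2 - 2·4) + -3·(4·4 - -4·4)
    = 3·-16 - 0·0 + -3·32
    = -48 + 0 + -96 = -144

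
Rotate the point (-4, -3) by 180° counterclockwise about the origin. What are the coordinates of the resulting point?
(4, 3)

Rotation matrix R(θ) = [[cos θ, -sin θ], [sin θ, cos θ]]; for θ = 180°:
R = [[-1, 0], [0, -1]]
Result: R × [-4, -3]ᵀ = [-1·-4 + (0)·-3, 0·-4 + (-1)·-3]ᵀ = (4, 3)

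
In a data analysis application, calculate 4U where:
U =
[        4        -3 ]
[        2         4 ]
4U =
[       16       -12 ]
[        8        16 ]

Scalar multiplication is elementwise: (4U)[i][j] = 4 * U[i][j].
  (4U)[0][0] = 4 * (4) = 16
  (4U)[0][1] = 4 * (-3) = -12
  (4U)[1][0] = 4 * (2) = 8
  (4U)[1][1] = 4 * (4) = 16
4U =
[       16       -12 ]
[        8        16 ]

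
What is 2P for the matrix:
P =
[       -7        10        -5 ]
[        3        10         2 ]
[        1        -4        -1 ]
2P =
[      -14        20       -10 ]
[        6        20         4 ]
[        2        -8        -2 ]

Scalar multiplication is elementwise: (2P)[i][j] = 2 * P[i][j].
  (2P)[0][0] = 2 * (-7) = -14
  (2P)[0][1] = 2 * (10) = 20
  (2P)[0][2] = 2 * (-5) = -10
  (2P)[1][0] = 2 * (3) = 6
  (2P)[1][1] = 2 * (10) = 20
  (2P)[1][2] = 2 * (2) = 4
  (2P)[2][0] = 2 * (1) = 2
  (2P)[2][1] = 2 * (-4) = -8
  (2P)[2][2] = 2 * (-1) = -2
2P =
[      -14        20       -10 ]
[        6        20         4 ]
[        2        -8        -2 ]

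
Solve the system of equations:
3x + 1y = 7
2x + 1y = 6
x = 1, y = 4

Use elimination (row reduction):
Equation 1: 3x + 1y = 7.
Equation 2: 2x + 1y = 6.
Multiply Eq1 by 2 and Eq2 by 3: 6x + 2y = 14;  6x + 3y = 18.
Subtract: (1)y = 4, so y = 4.
Back-substitute into Eq1: 3x + 1*(4) = 7, so x = 1.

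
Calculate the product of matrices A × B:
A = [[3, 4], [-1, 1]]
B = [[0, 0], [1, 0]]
[[4, 0], [1, 0]]

Matrix multiplication:
C[0][0] = 3×0 + 4×1 = 4
C[0][1] = 3×0 + 4×0 = 0
C[1][0] = -1×0 + 1×1 = 1
C[1][1] = -1×0 + 1×0 = 0
Result: [[4, 0], [1, 0]]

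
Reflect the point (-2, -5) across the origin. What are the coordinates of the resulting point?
(2, 5)

Reflection across origin: (-2, -5) → (2, 5)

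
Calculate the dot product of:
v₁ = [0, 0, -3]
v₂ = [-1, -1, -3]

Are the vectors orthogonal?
9, No

The dot product is the sum of products of corresponding components.
v₁·v₂ = (0)*(-1) + (0)*(-1) + (-3)*(-3) = 0 + 0 + 9 = 9.
Two vectors are orthogonal iff their dot product is 0; here the dot product is 9, so the vectors are not orthogonal.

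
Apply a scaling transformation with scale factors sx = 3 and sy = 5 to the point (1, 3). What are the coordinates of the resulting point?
(3, 15)

Scaling matrix:
[[3, 0], [0, 5]]
Result: (1 × 3, 3 × 5) = (3, 15)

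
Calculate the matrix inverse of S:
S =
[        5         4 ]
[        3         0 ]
det(S) = -12
S⁻¹ =
[        0       1/3 ]
[      1/4     -5/12 ]

For a 2×2 matrix S = [[a, b], [c, d]] with det(S) ≠ 0, S⁻¹ = (1/det(S)) * [[d, -b], [-c, a]].
det(S) = (5)*(0) - (4)*(3) = 0 - 12 = -12.
S⁻¹ = (1/-12) * [[0, -4], [-3, 5]].
Dividing each entry by -12 and reducing:
S⁻¹ =
[        0       1/3 ]
[      1/4     -5/12 ]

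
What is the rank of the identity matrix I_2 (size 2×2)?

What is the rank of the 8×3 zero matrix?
rank(I_2) = 2, rank(0) = 0

The identity I_2 has 2 columns that are the standard basis vectors e_1, …, e_2. These are linearly independent, so all 2 columns are pivots and rank(I_2) = 2.
The 8×3 zero matrix has every entry zero, so every row is the zero row and there are no pivots; rank(0) = 0.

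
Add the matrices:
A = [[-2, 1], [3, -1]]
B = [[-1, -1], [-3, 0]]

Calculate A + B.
[[-3, 0], [0, -1]]

Add corresponding elements:
(-2)+(-1)=-3
(1)+(-1)=0
(3)+(-3)=0
(-1)+(0)=-1
A + B = [[-3, 0], [0, -1]]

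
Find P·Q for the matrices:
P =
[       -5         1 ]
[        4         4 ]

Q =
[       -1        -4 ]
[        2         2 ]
PQ =
[        7        22 ]
[        4        -8 ]

Matrix multiplication: (PQ)[i][j] = sum over k of P[i][k] * Q[k][j].
  (PQ)[0][0] = (-5)*(-1) + (1)*(2) = 7
  (PQ)[0][1] = (-5)*(-4) + (1)*(2) = 22
  (PQ)[1][0] = (4)*(-1) + (4)*(2) = 4
  (PQ)[1][1] = (4)*(-4) + (4)*(2) = -8
PQ =
[        7        22 ]
[        4        -8 ]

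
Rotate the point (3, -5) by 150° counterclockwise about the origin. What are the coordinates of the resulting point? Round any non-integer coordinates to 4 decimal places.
(-0.0981, 5.8301)

Rotation matrix R(θ) = [[cos θ, -sin θ], [sin θ, cos θ]]; for θ = 150°:
R = [[-√3/2, -1/2], [1/2, -√3/2]]
Result: R × [3, -5]ᵀ = [-√3/2·3 + (-1/2)·-5, 1/2·3 + (-√3/2)·-5]ᵀ = (-0.0981, 5.8301)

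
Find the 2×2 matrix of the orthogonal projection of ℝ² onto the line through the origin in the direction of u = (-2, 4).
[[1/5, -2/5], [-2/5, 4/5]]

The orthogonal projection onto the line spanned by a nonzero vector u = (a, b) has matrix P = (u uᵀ) / (uᵀ u) = (1/(a² + b²)) · [[a², ab], [ab, b²]].
Here u = (-2, 4), so a² + b² = 4 + 16 = 20.
P = (1/20) · [[4, -8], [-8, 16]] = [[1/5, -2/5], [-2/5, 4/5]].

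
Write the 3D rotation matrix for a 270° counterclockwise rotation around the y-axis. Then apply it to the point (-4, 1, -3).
R = [[0, 0, -1], [0, 1, 0], [1, 0, 0]]; R·(-4, 1, -3) = (3, 1, -4)

Rotation matrix for 270° around y-axis:
cos(270°) = 0, sin(270°) = -1
R = [[0, 0, -1], [0, 1, 0], [1, 0, 0]]
Apply to (-4, 1, -3): R·[-4, 1, -3]ᵀ = (3, 1, -4)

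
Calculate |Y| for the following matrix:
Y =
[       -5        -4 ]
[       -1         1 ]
det(Y) = -9

For a 2×2 matrix [[a, b], [c, d]], det = a*d - b*c.
det(Y) = (-5)*(1) - (-4)*(-1) = -5 - 4 = -9.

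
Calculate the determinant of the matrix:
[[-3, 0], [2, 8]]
-24

For a 2×2 matrix [[a, b], [c, d]], det = ad - bc
det = (-3)(8) - (0)(2) = -24 - 0 = -24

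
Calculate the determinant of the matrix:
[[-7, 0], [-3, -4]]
28

For a 2×2 matrix [[a, b], [c, d]], det = ad - bc
det = (-7)(-4) - (0)(-3) = 28 - 0 = 28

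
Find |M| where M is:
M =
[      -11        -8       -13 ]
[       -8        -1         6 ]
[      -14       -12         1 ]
det(M) = -1239

Expand along row 0 (cofactor expansion): det(M) = a*(e*i - f*h) - b*(d*i - f*g) + c*(d*h - e*g), where the 3×3 is [[a, b, c], [d, e, f], [g, h, i]].
Minor M_00 = (-1)*(1) - (6)*(-12) = -1 + 72 = 71.
Minor M_01 = (-8)*(1) - (6)*(-14) = -8 + 84 = 76.
Minor M_02 = (-8)*(-12) - (-1)*(-14) = 96 - 14 = 82.
det(M) = (-11)*(71) - (-8)*(76) + (-13)*(82) = -781 + 608 - 1066 = -1239.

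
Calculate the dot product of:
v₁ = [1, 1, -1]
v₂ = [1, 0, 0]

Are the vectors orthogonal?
1, No

The dot product is the sum of products of corresponding components.
v₁·v₂ = (1)*(1) + (1)*(0) + (-1)*(0) = 1 + 0 + 0 = 1.
Two vectors are orthogonal iff their dot product is 0; here the dot product is 1, so the vectors are not orthogonal.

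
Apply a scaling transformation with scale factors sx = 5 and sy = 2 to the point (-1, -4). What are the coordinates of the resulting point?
(-5, -8)

Scaling matrix:
[[5, 0], [0, 2]]
Result: (-1 × 5, -4 × 2) = (-5, -8)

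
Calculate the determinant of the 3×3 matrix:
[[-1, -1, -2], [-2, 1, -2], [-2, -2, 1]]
-15

Expansion along first row:
det = -1·det([[1,-2],[-2,1]]) - -1·det([[-2,-2],[-2,1]]) + -2·det([[-2,1],[-2,-2]])
    = -1·(1·1 - -2·-2) - -1·(-2·1 - -2·-2) + -2·(-2·-2 - 1·-2)
    = -1·-3 - -1·-6 + -2·6
    = 3 + -6 + -12 = -15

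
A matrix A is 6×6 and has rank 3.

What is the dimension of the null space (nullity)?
3

The rank-nullity theorem for an m×n matrix states:
rank(A) + nullity(A) = n (the number of columns).
Here n = 6 and rank(A) = 3, so nullity(A) = 6 - 3 = 3.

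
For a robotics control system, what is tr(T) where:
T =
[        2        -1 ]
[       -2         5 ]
tr(T) = 2 + 5 = 7

The trace of a square matrix is the sum of its diagonal entries.
Diagonal entries of T: T[0][0] = 2, T[1][1] = 5.
tr(T) = 2 + 5 = 7.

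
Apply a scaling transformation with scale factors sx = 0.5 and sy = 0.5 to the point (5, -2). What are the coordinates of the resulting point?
(2.5, -1.0)

Scaling matrix:
[[0.50, 0], [0, 0.50]]
Result: (5 × 0.5, -2 × 0.5) = (2.5, -1.0)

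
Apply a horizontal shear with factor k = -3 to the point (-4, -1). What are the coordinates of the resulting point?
(-1, -1)

Shear matrix for horizontal shear with factor k = -3:
[[1, -3], [0, 1]]
Result: (-4, -1) → (-1, -1)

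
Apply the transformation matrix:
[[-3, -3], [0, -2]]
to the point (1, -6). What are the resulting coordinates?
(15, 12)

Matrix multiplication:
[[-3, -3], [0, -2]] × [1, -6]ᵀ
= [-3×1 + -3×-6, 0×1 + -2×-6]ᵀ
= [15.0000, 12.0000]ᵀ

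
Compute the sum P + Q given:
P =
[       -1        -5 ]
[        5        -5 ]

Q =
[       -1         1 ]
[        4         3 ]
P + Q =
[       -2        -4 ]
[        9        -2 ]

Matrix addition is elementwise: (P+Q)[i][j] = P[i][j] + Q[i][j].
  (P+Q)[0][0] = (-1) + (-1) = -2
  (P+Q)[0][1] = (-5) + (1) = -4
  (P+Q)[1][0] = (5) + (4) = 9
  (P+Q)[1][1] = (-5) + (3) = -2
P + Q =
[       -2        -4 ]
[        9        -2 ]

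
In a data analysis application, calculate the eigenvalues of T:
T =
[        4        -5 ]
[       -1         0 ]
λ = -1, 5

Solve det(T - λI) = 0. For a 2×2 matrix the characteristic equation is λ² - (trace)λ + det = 0.
trace(T) = a + d = 4 + 0 = 4.
det(T) = a*d - b*c = (4)*(0) - (-5)*(-1) = 0 - 5 = -5.
Characteristic equation: λ² - (4)λ + (-5) = 0.
Discriminant = (4)² - 4*(-5) = 16 + 20 = 36.
λ = (4 ± √36) / 2 = (4 ± 6) / 2 = -1, 5.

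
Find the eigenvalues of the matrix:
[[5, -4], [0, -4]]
λ = -4 and λ = 5

Characteristic equation: det(A - λI) = 0
λ² - (trace)λ + (det) = 0
λ² - (1)λ + (-20) = 0
λ² - 1λ - 20 = 0
Solving: λ = -4, 5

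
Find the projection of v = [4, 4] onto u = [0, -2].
[0, 4]

The projection of v onto u is proj_u(v) = ((v·u) / (u·u)) · u.
v·u = (4)*(0) + (4)*(-2) = -8.
u·u = (0)*(0) + (-2)*(-2) = 4.
coefficient = -8 / 4 = -2.
proj_u(v) = -2 · [0, -2] = [0, 4].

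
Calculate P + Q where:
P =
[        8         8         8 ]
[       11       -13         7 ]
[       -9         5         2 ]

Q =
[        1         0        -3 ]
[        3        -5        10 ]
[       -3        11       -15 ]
P + Q =
[        9         8         5 ]
[       14       -18        17 ]
[      -12        16       -13 ]

Matrix addition is elementwise: (P+Q)[i][j] = P[i][j] + Q[i][j].
  (P+Q)[0][0] = (8) + (1) = 9
  (P+Q)[0][1] = (8) + (0) = 8
  (P+Q)[0][2] = (8) + (-3) = 5
  (P+Q)[1][0] = (11) + (3) = 14
  (P+Q)[1][1] = (-13) + (-5) = -18
  (P+Q)[1][2] = (7) + (10) = 17
  (P+Q)[2][0] = (-9) + (-3) = -12
  (P+Q)[2][1] = (5) + (11) = 16
  (P+Q)[2][2] = (2) + (-15) = -13
P + Q =
[        9         8         5 ]
[       14       -18        17 ]
[      -12        16       -13 ]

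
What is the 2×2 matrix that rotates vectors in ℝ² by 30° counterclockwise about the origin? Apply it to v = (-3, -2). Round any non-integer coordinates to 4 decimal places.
R = [[√3/2, -1/2], [1/2, √3/2]]; R·v = (-1.5981, -3.2321)

A counterclockwise rotation by angle θ in ℝ² has matrix R(θ) = [[cos θ, -sin θ], [sin θ, cos θ]].
For θ = 30°: cos θ = √3/2, sin θ = 1/2.
R(30°) = [[√3/2, -1/2], [1/2, √3/2]].
R·v = [√3/2·-3 + (-1/2)·-2, 1/2·-3 + √3/2·-2] = (-1.5981, -3.2321).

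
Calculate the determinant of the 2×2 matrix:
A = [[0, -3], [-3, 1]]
-9

For A = [[a, b], [c, d]], det(A) = a*d - b*c.
det(A) = (0)*(1) - (-3)*(-3) = 0 - 9 = -9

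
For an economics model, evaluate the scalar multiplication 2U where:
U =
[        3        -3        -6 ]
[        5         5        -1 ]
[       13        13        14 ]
2U =
[        6        -6       -12 ]
[       10        10        -2 ]
[       26        26        28 ]

Scalar multiplication is elementwise: (2U)[i][j] = 2 * U[i][j].
  (2U)[0][0] = 2 * (3) = 6
  (2U)[0][1] = 2 * (-3) = -6
  (2U)[0][2] = 2 * (-6) = -12
  (2U)[1][0] = 2 * (5) = 10
  (2U)[1][1] = 2 * (5) = 10
  (2U)[1][2] = 2 * (-1) = -2
  (2U)[2][0] = 2 * (13) = 26
  (2U)[2][1] = 2 * (13) = 26
  (2U)[2][2] = 2 * (14) = 28
2U =
[        6        -6       -12 ]
[       10        10        -2 ]
[       26        26        28 ]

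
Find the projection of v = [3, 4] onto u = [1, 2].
[11/5, 22/5]

The projection of v onto u is proj_u(v) = ((v·u) / (u·u)) · u.
v·u = (3)*(1) + (4)*(2) = 11.
u·u = (1)*(1) + (2)*(2) = 5.
coefficient = 11 / 5 = 11/5.
proj_u(v) = 11/5 · [1, 2] = [11/5, 22/5].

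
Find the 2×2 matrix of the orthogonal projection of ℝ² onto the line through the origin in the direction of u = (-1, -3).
[[1/10, 3/10], [3/10, 9/10]]

The orthogonal projection onto the line spanned by a nonzero vector u = (a, b) has matrix P = (u uᵀ) / (uᵀ u) = (1/(a² + b²)) · [[a², ab], [ab, b²]].
Here u = (-1, -3), so a² + b² = 1 + 9 = 10.
P = (1/10) · [[1, 3], [3, 9]] = [[1/10, 3/10], [3/10, 9/10]].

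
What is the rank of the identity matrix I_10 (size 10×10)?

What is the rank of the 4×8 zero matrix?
rank(I_10) = 10, rank(0) = 0

The identity I_10 has 10 columns that are the standard basis vectors e_1, …, e_10. These are linearly independent, so all 10 columns are pivots and rank(I_10) = 10.
The 4×8 zero matrix has every entry zero, so every row is the zero row and there are no pivots; rank(0) = 0.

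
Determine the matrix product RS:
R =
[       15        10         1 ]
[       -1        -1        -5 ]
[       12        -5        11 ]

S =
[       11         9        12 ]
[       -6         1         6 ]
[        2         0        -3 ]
RS =
[      107       145       237 ]
[      -15       -10        -3 ]
[      184       103        81 ]

Matrix multiplication: (RS)[i][j] = sum over k of R[i][k] * S[k][j].
  (RS)[0][0] = (15)*(11) + (10)*(-6) + (1)*(2) = 107
  (RS)[0][1] = (15)*(9) + (10)*(1) + (1)*(0) = 145
  (RS)[0][2] = (15)*(12) + (10)*(6) + (1)*(-3) = 237
  (RS)[1][0] = (-1)*(11) + (-1)*(-6) + (-5)*(2) = -15
  (RS)[1][1] = (-1)*(9) + (-1)*(1) + (-5)*(0) = -10
  (RS)[1][2] = (-1)*(12) + (-1)*(6) + (-5)*(-3) = -3
  (RS)[2][0] = (12)*(11) + (-5)*(-6) + (11)*(2) = 184
  (RS)[2][1] = (12)*(9) + (-5)*(1) + (11)*(0) = 103
  (RS)[2][2] = (12)*(12) + (-5)*(6) + (11)*(-3) = 81
RS =
[      107       145       237 ]
[      -15       -10        -3 ]
[      184       103        81 ]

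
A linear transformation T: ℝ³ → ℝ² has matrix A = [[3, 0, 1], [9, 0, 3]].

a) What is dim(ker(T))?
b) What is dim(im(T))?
dim(ker) = 2, dim(im) = 1

Observe that row 2 = 3 × row 1 (so the rows are linearly dependent).
Thus rank(A) = 1 (only one linearly independent row).
dim(im(T)) = rank(A) = 1.
By the rank-nullity theorem applied to T: ℝ³ → ℝ², rank(A) + nullity(A) = 3 (the domain dimension), so dim(ker(T)) = 3 - 1 = 2.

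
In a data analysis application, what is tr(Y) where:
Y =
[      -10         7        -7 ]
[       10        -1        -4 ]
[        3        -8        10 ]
tr(Y) = -10 - 1 + 10 = -1

The trace of a square matrix is the sum of its diagonal entries.
Diagonal entries of Y: Y[0][0] = -10, Y[1][1] = -1, Y[2][2] = 10.
tr(Y) = -10 - 1 + 10 = -1.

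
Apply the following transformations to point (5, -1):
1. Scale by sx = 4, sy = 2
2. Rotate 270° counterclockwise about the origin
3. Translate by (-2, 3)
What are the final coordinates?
(-4, -17)

Step 1: Scale → (20, -2)
Step 2: Rotate 270° → (-2, -20)
Step 3: Translate → (-4, -17)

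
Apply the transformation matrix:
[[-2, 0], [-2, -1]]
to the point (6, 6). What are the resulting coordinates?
(-12, -18)

Matrix multiplication:
[[-2, 0], [-2, -1]] × [6, 6]ᵀ
= [-2×6 + 0×6, -2×6 + -1×6]ᵀ
= [-12.0000, -18.0000]ᵀ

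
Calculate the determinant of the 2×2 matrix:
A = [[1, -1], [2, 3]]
5

For A = [[a, b], [c, d]], det(A) = a*d - b*c.
det(A) = (1)*(3) - (-1)*(2) = 3 - -2 = 5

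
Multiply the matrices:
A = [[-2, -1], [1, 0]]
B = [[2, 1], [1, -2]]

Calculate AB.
[[-5, 0], [2, 1]]

Each entry (i,j) of AB = sum over k of A[i][k]*B[k][j].
(AB)[0][0] = (-2)*(2) + (-1)*(1) = -5
(AB)[0][1] = (-2)*(1) + (-1)*(-2) = 0
(AB)[1][0] = (1)*(2) + (0)*(1) = 2
(AB)[1][1] = (1)*(1) + (0)*(-2) = 1
AB = [[-5, 0], [2, 1]]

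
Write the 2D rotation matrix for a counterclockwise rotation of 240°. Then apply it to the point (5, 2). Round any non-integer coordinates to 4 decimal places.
R = [[-1/2, √3/2], [-√3/2, -1/2]]; R·(5, 2) = (-0.7679, -5.3301)

Rotation matrix formula: R(θ) = [[cos θ, -sin θ], [sin θ, cos θ]]
For θ = 240°:
cos(240°) = -1/2
sin(240°) = -√3/2
R = [[-1/2, √3/2], [-√3/2, -1/2]]
Apply to (5, 2): [-1/2·5 + (√3/2)·2, -√3/2·5 + -1/2·2] = (-0.7679, -5.3301)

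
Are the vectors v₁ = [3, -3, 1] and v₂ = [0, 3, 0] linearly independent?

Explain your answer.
Yes, linearly independent

Two vectors are linearly dependent iff one is a scalar multiple of the other.
No single scalar k satisfies v₂ = k·v₁ (the ratios of corresponding entries disagree), so v₁ and v₂ are linearly independent.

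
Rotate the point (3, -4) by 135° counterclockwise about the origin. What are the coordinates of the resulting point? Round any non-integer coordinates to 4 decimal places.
(0.7071, 4.9497)

Rotation matrix R(θ) = [[cos θ, -sin θ], [sin θ, cos θ]]; for θ = 135°:
R = [[-√2/2, -√2/2], [√2/2, -√2/2]]
Result: R × [3, -4]ᵀ = [-√2/2·3 + (-√2/2)·-4, √2/2·3 + (-√2/2)·-4]ᵀ = (0.7071, 4.9497)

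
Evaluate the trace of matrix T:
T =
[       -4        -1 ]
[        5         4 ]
tr(T) = -4 + 4 = 0

The trace of a square matrix is the sum of its diagonal entries.
Diagonal entries of T: T[0][0] = -4, T[1][1] = 4.
tr(T) = -4 + 4 = 0.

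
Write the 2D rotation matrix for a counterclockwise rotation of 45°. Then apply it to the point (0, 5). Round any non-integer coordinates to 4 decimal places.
R = [[√2/2, -√2/2], [√2/2, √2/2]]; R·(0, 5) = (-3.5355, 3.5355)

Rotation matrix formula: R(θ) = [[cos θ, -sin θ], [sin θ, cos θ]]
For θ = 45°:
cos(45°) = √2/2
sin(45°) = √2/2
R = [[√2/2, -√2/2], [√2/2, √2/2]]
Apply to (0, 5): [√2/2·0 + (-√2/2)·5, √2/2·0 + √2/2·5] = (-3.5355, 3.5355)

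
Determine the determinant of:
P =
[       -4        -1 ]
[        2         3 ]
det(P) = -10

For a 2×2 matrix [[a, b], [c, d]], det = a*d - b*c.
det(P) = (-4)*(3) - (-1)*(2) = -12 + 2 = -10.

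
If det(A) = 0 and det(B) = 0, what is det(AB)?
0

Use the multiplicative property of determinants: det(AB) = det(A)*det(B).
det(AB) = (0)*(0) = 0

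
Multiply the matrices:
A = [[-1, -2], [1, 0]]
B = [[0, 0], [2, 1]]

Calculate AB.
[[-4, -2], [0, 0]]

Each entry (i,j) of AB = sum over k of A[i][k]*B[k][j].
(AB)[0][0] = (-1)*(0) + (-2)*(2) = -4
(AB)[0][1] = (-1)*(0) + (-2)*(1) = -2
(AB)[1][0] = (1)*(0) + (0)*(2) = 0
(AB)[1][1] = (1)*(0) + (0)*(1) = 0
AB = [[-4, -2], [0, 0]]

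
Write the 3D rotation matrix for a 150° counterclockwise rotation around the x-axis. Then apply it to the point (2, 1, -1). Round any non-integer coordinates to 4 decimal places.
R = [[1, 0, 0], [0, -√3/2, -1/2], [0, 1/2, -√3/2]]; R·(2, 1, -1) = (2.0000, -0.3660, 1.3660)

Rotation matrix for 150° around x-axis:
cos(150°) = -√3/2, sin(150°) = 1/2
R = [[1, 0, 0], [0, -√3/2, -1/2], [0, 1/2, -√3/2]]
Apply to (2, 1, -1): R·[2, 1, -1]ᵀ = (2.0000, -0.3660, 1.3660)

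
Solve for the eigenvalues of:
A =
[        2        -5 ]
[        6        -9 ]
λ = -4, -3

Solve det(A - λI) = 0. For a 2×2 matrix the characteristic equation is λ² - (trace)λ + det = 0.
trace(A) = a + d = 2 - 9 = -7.
det(A) = a*d - b*c = (2)*(-9) - (-5)*(6) = -18 + 30 = 12.
Characteristic equation: λ² - (-7)λ + (12) = 0.
Discriminant = (-7)² - 4*(12) = 49 - 48 = 1.
λ = (-7 ± √1) / 2 = (-7 ± 1) / 2 = -4, -3.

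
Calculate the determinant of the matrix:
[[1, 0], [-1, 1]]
1

For a 2×2 matrix [[a, b], [c, d]], det = ad - bc
det = (1)(1) - (0)(-1) = 1 - 0 = 1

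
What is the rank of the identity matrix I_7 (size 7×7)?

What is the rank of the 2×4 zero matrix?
rank(I_7) = 7, rank(0) = 0

The identity I_7 has 7 columns that are the standard basis vectors e_1, …, e_7. These are linearly independent, so all 7 columns are pivots and rank(I_7) = 7.
The 2×4 zero matrix has every entry zero, so every row is the zero row and there are no pivots; rank(0) = 0.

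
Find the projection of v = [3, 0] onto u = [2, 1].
[12/5, 6/5]

The projection of v onto u is proj_u(v) = ((v·u) / (u·u)) · u.
v·u = (3)*(2) + (0)*(1) = 6.
u·u = (2)*(2) + (1)*(1) = 5.
coefficient = 6 / 5 = 6/5.
proj_u(v) = 6/5 · [2, 1] = [12/5, 6/5].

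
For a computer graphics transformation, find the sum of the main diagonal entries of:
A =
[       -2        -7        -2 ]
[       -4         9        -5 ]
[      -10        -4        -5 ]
tr(A) = -2 + 9 - 5 = 2

The trace of a square matrix is the sum of its diagonal entries.
Diagonal entries of A: A[0][0] = -2, A[1][1] = 9, A[2][2] = -5.
tr(A) = -2 + 9 - 5 = 2.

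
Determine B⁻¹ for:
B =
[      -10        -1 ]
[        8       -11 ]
det(B) = 118
B⁻¹ =
[  -11/118     1/118 ]
[    -4/59     -5/59 ]

For a 2×2 matrix B = [[a, b], [c, d]] with det(B) ≠ 0, B⁻¹ = (1/det(B)) * [[d, -b], [-c, a]].
det(B) = (-10)*(-11) - (-1)*(8) = 110 + 8 = 118.
B⁻¹ = (1/118) * [[-11, 1], [-8, -10]].
Dividing each entry by 118 and reducing:
B⁻¹ =
[  -11/118     1/118 ]
[    -4/59     -5/59 ]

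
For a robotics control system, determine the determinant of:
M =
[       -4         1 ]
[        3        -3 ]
det(M) = 9

For a 2×2 matrix [[a, b], [c, d]], det = a*d - b*c.
det(M) = (-4)*(-3) - (1)*(3) = 12 - 3 = 9.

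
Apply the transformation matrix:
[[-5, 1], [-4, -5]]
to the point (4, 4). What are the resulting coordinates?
(-16, -36)

Matrix multiplication:
[[-5, 1], [-4, -5]] × [4, 4]ᵀ
= [-5×4 + 1×4, -4×4 + -5×4]ᵀ
= [-16.0000, -36.0000]ᵀ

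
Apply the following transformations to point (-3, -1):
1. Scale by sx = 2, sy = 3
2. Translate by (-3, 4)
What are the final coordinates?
(-9, 1)

Step 1: Scale (-3, -1) by (sx, sy) = (2, 3) → (-6, -3)
Step 2: Translate by (-3, 4) → (-9, 1)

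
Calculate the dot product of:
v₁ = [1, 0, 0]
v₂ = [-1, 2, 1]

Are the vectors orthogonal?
-1, No

The dot product is the sum of products of corresponding components.
v₁·v₂ = (1)*(-1) + (0)*(2) + (0)*(1) = -1 + 0 + 0 = -1.
Two vectors are orthogonal iff their dot product is 0; here the dot product is -1, so the vectors are not orthogonal.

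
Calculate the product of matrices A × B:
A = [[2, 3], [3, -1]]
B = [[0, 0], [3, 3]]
[[9, 9], [-3, -3]]

Matrix multiplication:
C[0][0] = 2×0 + 3×3 = 9
C[0][1] = 2×0 + 3×3 = 9
C[1][0] = 3×0 + -1×3 = -3
C[1][1] = 3×0 + -1×3 = -3
Result: [[9, 9], [-3, -3]]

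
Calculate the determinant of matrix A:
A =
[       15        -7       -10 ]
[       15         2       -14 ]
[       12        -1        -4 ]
det(A) = 816

Expand along row 0 (cofactor expansion): det(A) = a*(e*i - f*h) - b*(d*i - f*g) + c*(d*h - e*g), where the 3×3 is [[a, b, c], [d, e, f], [g, h, i]].
Minor M_00 = (2)*(-4) - (-14)*(-1) = -8 - 14 = -22.
Minor M_01 = (15)*(-4) - (-14)*(12) = -60 + 168 = 108.
Minor M_02 = (15)*(-1) - (2)*(12) = -15 - 24 = -39.
det(A) = (15)*(-22) - (-7)*(108) + (-10)*(-39) = -330 + 756 + 390 = 816.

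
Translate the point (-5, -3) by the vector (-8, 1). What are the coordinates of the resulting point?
(-13, -2)

Translation by (-8, 1):
x' = -5 + -8 = -13
y' = -3 + 1 = -2
Homogeneous matrix: [[1, 0, -8], [0, 1, 1], [0, 0, 1]]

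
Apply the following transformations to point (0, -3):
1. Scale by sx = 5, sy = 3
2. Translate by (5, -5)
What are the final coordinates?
(5, -14)

Step 1: Scale (0, -3) by (sx, sy) = (5, 3) → (0, -9)
Step 2: Translate by (5, -5) → (5, -14)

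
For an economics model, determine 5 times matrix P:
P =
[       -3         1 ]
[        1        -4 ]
5P =
[      -15         5 ]
[        5       -20 ]

Scalar multiplication is elementwise: (5P)[i][j] = 5 * P[i][j].
  (5P)[0][0] = 5 * (-3) = -15
  (5P)[0][1] = 5 * (1) = 5
  (5P)[1][0] = 5 * (1) = 5
  (5P)[1][1] = 5 * (-4) = -20
5P =
[      -15         5 ]
[        5       -20 ]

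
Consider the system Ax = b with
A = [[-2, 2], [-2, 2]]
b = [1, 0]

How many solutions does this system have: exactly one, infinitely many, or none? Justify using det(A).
No solution

det(A) = (-2)*(2) - (2)*(-2) = 0, so A is singular.
The column space of A is span(column 1) = span([-2, -2]).
b = [1, 0] is not a scalar multiple of column 1, so b ∉ column space and the system is inconsistent — no solution.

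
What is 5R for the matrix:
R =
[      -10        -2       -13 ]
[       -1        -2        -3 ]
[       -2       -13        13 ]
5R =
[      -50       -10       -65 ]
[       -5       -10       -15 ]
[      -10       -65        65 ]

Scalar multiplication is elementwise: (5R)[i][j] = 5 * R[i][j].
  (5R)[0][0] = 5 * (-10) = -50
  (5R)[0][1] = 5 * (-2) = -10
  (5R)[0][2] = 5 * (-13) = -65
  (5R)[1][0] = 5 * (-1) = -5
  (5R)[1][1] = 5 * (-2) = -10
  (5R)[1][2] = 5 * (-3) = -15
  (5R)[2][0] = 5 * (-2) = -10
  (5R)[2][1] = 5 * (-13) = -65
  (5R)[2][2] = 5 * (13) = 65
5R =
[      -50       -10       -65 ]
[       -5       -10       -15 ]
[      -10       -65        65 ]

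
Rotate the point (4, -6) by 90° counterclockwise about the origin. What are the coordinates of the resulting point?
(6, 4)

Rotation matrix R(θ) = [[cos θ, -sin θ], [sin θ, cos θ]]; for θ = 90°:
R = [[0, -1], [1, 0]]
Result: R × [4, -6]ᵀ = [0·4 + (-1)·-6, 1·4 + (0)·-6]ᵀ = (6, 4)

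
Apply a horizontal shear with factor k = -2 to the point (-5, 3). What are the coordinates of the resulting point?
(-11, 3)

Shear matrix for horizontal shear with factor k = -2:
[[1, -2], [0, 1]]
Result: (-5, 3) → (-11, 3)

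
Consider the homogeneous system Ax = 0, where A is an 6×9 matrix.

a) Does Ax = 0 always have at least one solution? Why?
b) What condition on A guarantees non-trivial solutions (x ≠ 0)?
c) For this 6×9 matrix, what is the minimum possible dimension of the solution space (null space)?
a) Yes, x = 0 is always a solution. b) When A has linearly dependent columns (rank < n). c) Minimum nullity = 3.

a) x = 0 satisfies A·0 = 0, so the zero vector is always a solution.
b) Non-trivial solutions exist iff the columns of A are linearly dependent, equivalently rank(A) < n (the number of columns).
c) By rank-nullity, rank(A) + nullity(A) = n = 9. Since A has only 6 rows, rank(A) ≤ 6, so nullity(A) ≥ 9 - 6 = 3.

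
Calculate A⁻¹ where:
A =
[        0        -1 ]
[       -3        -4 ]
det(A) = -3
A⁻¹ =
[      4/3      -1/3 ]
[       -1         0 ]

For a 2×2 matrix A = [[a, b], [c, d]] with det(A) ≠ 0, A⁻¹ = (1/det(A)) * [[d, -b], [-c, a]].
det(A) = (0)*(-4) - (-1)*(-3) = 0 - 3 = -3.
A⁻¹ = (1/-3) * [[-4, 1], [3, 0]].
Dividing each entry by -3 and reducing:
A⁻¹ =
[      4/3      -1/3 ]
[       -1         0 ]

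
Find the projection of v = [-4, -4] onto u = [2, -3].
[8/13, -12/13]

The projection of v onto u is proj_u(v) = ((v·u) / (u·u)) · u.
v·u = (-4)*(2) + (-4)*(-3) = 4.
u·u = (2)*(2) + (-3)*(-3) = 13.
coefficient = 4 / 13 = 4/13.
proj_u(v) = 4/13 · [2, -3] = [8/13, -12/13].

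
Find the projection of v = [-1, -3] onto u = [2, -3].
[14/13, -21/13]

The projection of v onto u is proj_u(v) = ((v·u) / (u·u)) · u.
v·u = (-1)*(2) + (-3)*(-3) = 7.
u·u = (2)*(2) + (-3)*(-3) = 13.
coefficient = 7 / 13 = 7/13.
proj_u(v) = 7/13 · [2, -3] = [14/13, -21/13].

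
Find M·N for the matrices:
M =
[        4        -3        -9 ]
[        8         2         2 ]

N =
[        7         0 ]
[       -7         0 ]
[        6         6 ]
MN =
[       -5       -54 ]
[       54        12 ]

Matrix multiplication: (MN)[i][j] = sum over k of M[i][k] * N[k][j].
  (MN)[0][0] = (4)*(7) + (-3)*(-7) + (-9)*(6) = -5
  (MN)[0][1] = (4)*(0) + (-3)*(0) + (-9)*(6) = -54
  (MN)[1][0] = (8)*(7) + (2)*(-7) + (2)*(6) = 54
  (MN)[1][1] = (8)*(0) + (2)*(0) + (2)*(6) = 12
MN =
[       -5       -54 ]
[       54        12 ]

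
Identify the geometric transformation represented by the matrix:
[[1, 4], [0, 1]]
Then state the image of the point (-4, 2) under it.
horizontal shear with factor 4; image of (-4, 2) is (4, 2)

The matrix [[1, k], [0, 1]] sends (x, y) to (x + 4y, y), leaving the y-coordinate fixed: a horizontal shear.
The matrix [[1, 4], [0, 1]] represents: horizontal shear with factor 4.
Applying it to (-4, 2): [1·-4 + 4·2, 0·-4 + 1·2] = (4, 2).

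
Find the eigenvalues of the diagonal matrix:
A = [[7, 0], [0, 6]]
λ₁ = 7, λ₂ = 6

The characteristic polynomial of A is det(A - λI) = (7 - λ)(6 - λ) = 0.
The roots are λ = 7 and λ = 6, so the eigenvalues are the diagonal entries.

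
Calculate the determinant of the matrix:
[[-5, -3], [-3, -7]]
26

For a 2×2 matrix [[a, b], [c, d]], det = ad - bc
det = (-5)(-7) - (-3)(-3) = 35 - 9 = 26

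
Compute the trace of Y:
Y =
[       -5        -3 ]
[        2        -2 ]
tr(Y) = -5 - 2 = -7

The trace of a square matrix is the sum of its diagonal entries.
Diagonal entries of Y: Y[0][0] = -5, Y[1][1] = -2.
tr(Y) = -5 - 2 = -7.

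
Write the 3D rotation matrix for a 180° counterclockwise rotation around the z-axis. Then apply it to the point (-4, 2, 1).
R = [[-1, 0, 0], [0, -1, 0], [0, 0, 1]]; R·(-4, 2, 1) = (4, -2, 1)

Rotation matrix for 180° around z-axis:
cos(180°) = -1, sin(180°) = 0
R = [[-1, 0, 0], [0, -1, 0], [0, 0, 1]]
Apply to (-4, 2, 1): R·[-4, 2, 1]ᵀ = (4, -2, 1)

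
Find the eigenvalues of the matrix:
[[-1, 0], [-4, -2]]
λ = -2 and λ = -1

Characteristic equation: det(A - λI) = 0
λ² - (trace)λ + (det) = 0
λ² - (-3)λ + (2) = 0
λ² + 3λ + 2 = 0
Solving: λ = -2, -1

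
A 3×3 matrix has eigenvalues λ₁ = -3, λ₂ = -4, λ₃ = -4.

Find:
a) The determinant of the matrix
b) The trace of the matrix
det = -48, trace = -11

Two standard eigenvalue identities:
- det(A) equals the product of the eigenvalues (counted with multiplicity).
- trace(A) equals the sum of the eigenvalues.
det(A) = (-3)*(-4)*(-4) = -48.
trace(A) = -3 - 4 - 4 = -11.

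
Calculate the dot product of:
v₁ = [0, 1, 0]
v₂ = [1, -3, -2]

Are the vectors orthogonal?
-3, No

The dot product is the sum of products of corresponding components.
v₁·v₂ = (0)*(1) + (1)*(-3) + (0)*(-2) = 0 - 3 + 0 = -3.
Two vectors are orthogonal iff their dot product is 0; here the dot product is -3, so the vectors are not orthogonal.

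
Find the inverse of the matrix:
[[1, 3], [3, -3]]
[[1/4, 1/4], [1/4, -1/12]]

For [[a,b],[c,d]], inverse = (1/det)·[[d,-b],[-c,a]]
det = 1·-3 - 3·3 = -12
Inverse = (1/-12)·[[-3, -3], [-3, 1]]
        = [[1/4, 1/4], [1/4, -1/12]]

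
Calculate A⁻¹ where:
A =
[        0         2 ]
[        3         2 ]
det(A) = -6
A⁻¹ =
[     -1/3       1/3 ]
[      1/2         0 ]

For a 2×2 matrix A = [[a, b], [c, d]] with det(A) ≠ 0, A⁻¹ = (1/det(A)) * [[d, -b], [-c, a]].
det(A) = (0)*(2) - (2)*(3) = 0 - 6 = -6.
A⁻¹ = (1/-6) * [[2, -2], [-3, 0]].
Dividing each entry by -6 and reducing:
A⁻¹ =
[     -1/3       1/3 ]
[      1/2         0 ]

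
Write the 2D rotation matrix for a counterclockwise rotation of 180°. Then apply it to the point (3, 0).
R = [[-1, 0], [0, -1]]; R·(3, 0) = (-3, 0)

Rotation matrix formula: R(θ) = [[cos θ, -sin θ], [sin θ, cos θ]]
For θ = 180°:
cos(180°) = -1
sin(180°) = 0
R = [[-1, 0], [0, -1]]
Apply to (3, 0): [-1·3 + (0)·0, 0·3 + -1·0] = (-3, 0)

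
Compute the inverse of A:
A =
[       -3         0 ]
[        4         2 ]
det(A) = -6
A⁻¹ =
[     -1/3         0 ]
[      2/3       1/2 ]

For a 2×2 matrix A = [[a, b], [c, d]] with det(A) ≠ 0, A⁻¹ = (1/det(A)) * [[d, -b], [-c, a]].
det(A) = (-3)*(2) - (0)*(4) = -6 - 0 = -6.
A⁻¹ = (1/-6) * [[2, 0], [-4, -3]].
Dividing each entry by -6 and reducing:
A⁻¹ =
[     -1/3         0 ]
[      2/3       1/2 ]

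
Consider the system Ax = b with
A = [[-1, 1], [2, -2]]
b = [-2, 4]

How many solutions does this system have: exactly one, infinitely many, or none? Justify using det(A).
Infinitely many solutions

det(A) = (-1)*(-2) - (1)*(2) = 0, so A is singular (column 2 is -1 times column 1).
b = [-2, 4] = 2 * column 1 of A, so b lies in the column space of A.
A singular matrix whose right-hand side is in its column space gives a 1-parameter family of solutions — infinitely many.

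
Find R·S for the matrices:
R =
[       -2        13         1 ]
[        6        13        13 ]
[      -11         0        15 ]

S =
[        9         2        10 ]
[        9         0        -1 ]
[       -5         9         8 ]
RS =
[       94         5       -25 ]
[      106       129       151 ]
[     -174       113        10 ]

Matrix multiplication: (RS)[i][j] = sum over k of R[i][k] * S[k][j].
  (RS)[0][0] = (-2)*(9) + (13)*(9) + (1)*(-5) = 94
  (RS)[0][1] = (-2)*(2) + (13)*(0) + (1)*(9) = 5
  (RS)[0][2] = (-2)*(10) + (13)*(-1) + (1)*(8) = -25
  (RS)[1][0] = (6)*(9) + (13)*(9) + (13)*(-5) = 106
  (RS)[1][1] = (6)*(2) + (13)*(0) + (13)*(9) = 129
  (RS)[1][2] = (6)*(10) + (13)*(-1) + (13)*(8) = 151
  (RS)[2][0] = (-11)*(9) + (0)*(9) + (15)*(-5) = -174
  (RS)[2][1] = (-11)*(2) + (0)*(0) + (15)*(9) = 113
  (RS)[2][2] = (-11)*(10) + (0)*(-1) + (15)*(8) = 10
RS =
[       94         5       -25 ]
[      106       129       151 ]
[     -174       113        10 ]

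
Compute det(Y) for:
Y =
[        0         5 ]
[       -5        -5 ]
det(Y) = 25

For a 2×2 matrix [[a, b], [c, d]], det = a*d - b*c.
det(Y) = (0)*(-5) - (5)*(-5) = 0 + 25 = 25.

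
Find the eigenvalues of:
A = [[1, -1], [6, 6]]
λ = 3, 4

Solve det(A - λI) = 0. For a 2×2 matrix this is λ² - (trace)λ + det = 0.
trace(A) = 1 + 6 = 7.
det(A) = (1)*(6) - (-1)*(6) = 6 + 6 = 12.
Characteristic equation: λ² - (7)λ + (12) = 0.
Discriminant: (7)² - 4*(12) = 49 - 48 = 1.
Roots: λ = (7 ± √1) / 2 = 3, 4.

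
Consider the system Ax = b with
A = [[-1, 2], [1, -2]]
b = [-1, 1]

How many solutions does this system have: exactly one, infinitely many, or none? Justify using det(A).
Infinitely many solutions

det(A) = (-1)*(-2) - (2)*(1) = 0, so A is singular (column 2 is -2 times column 1).
b = [-1, 1] = 1 * column 1 of A, so b lies in the column space of A.
A singular matrix whose right-hand side is in its column space gives a 1-parameter family of solutions — infinitely many.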